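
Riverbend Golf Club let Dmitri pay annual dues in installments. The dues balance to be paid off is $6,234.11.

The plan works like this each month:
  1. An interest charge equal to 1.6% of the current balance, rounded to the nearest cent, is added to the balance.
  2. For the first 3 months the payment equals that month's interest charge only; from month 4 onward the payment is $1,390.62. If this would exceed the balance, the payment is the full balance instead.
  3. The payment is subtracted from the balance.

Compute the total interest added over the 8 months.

$588.12

Month 1: opening $6,234.11; interest $99.75 → $6,333.86; payment $99.75; balance $6,234.11
Month 2: opening $6,234.11; interest $99.75 → $6,333.86; payment $99.75; balance $6,234.11
Month 3: opening $6,234.11; interest $99.75 → $6,333.86; payment $99.75; balance $6,234.11
Month 4: opening $6,234.11; interest $99.75 → $6,333.86; payment $1,390.62; balance $4,943.24
Month 5: opening $4,943.24; interest $79.09 → $5,022.33; payment $1,390.62; balance $3,631.71
Month 6: opening $3,631.71; interest $58.11 → $3,689.82; payment $1,390.62; balance $2,299.20
Month 7: opening $2,299.20; interest $36.79 → $2,335.99; payment $1,390.62; balance $945.37
Month 8: opening $945.37; interest $15.13 → $960.50; payment $960.50; balance $0.00
Total interest: $99.75 + $99.75 + $99.75 + $99.75 + $79.09 + $58.11 + $36.79 + $15.13 = $588.12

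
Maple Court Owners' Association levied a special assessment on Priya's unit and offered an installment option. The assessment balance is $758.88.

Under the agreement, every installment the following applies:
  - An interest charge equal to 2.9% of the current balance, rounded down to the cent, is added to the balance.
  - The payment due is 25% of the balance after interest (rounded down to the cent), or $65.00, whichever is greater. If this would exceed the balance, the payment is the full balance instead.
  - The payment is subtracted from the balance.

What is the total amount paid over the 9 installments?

Installment 1: $758.88 +$22.00 interest = $780.88; pay $195.22 → $585.66
Installment 2: $585.66 +$16.98 interest = $602.64; pay $150.66 → $451.98
Installment 3: $451.98 +$13.10 interest = $465.08; pay $116.27 → $348.81
Installment 4: $348.81 +$10.11 interest = $358.92; pay $89.73 → $269.19
Installment 5: $269.19 +$7.80 interest = $276.99; pay $69.24 → $207.75
Installment 6: $207.75 +$6.02 interest = $213.77; pay $65.00 → $148.77
Installment 7: $148.77 +$4.31 interest = $153.08; pay $65.00 → $88.08
Installment 8: $88.08 +$2.55 interest = $90.63; pay $65.00 → $25.63
Installment 9: $25.63 +$0.74 interest = $26.37; pay $26.37 → $0.00
Total paid: $842.49

$842.49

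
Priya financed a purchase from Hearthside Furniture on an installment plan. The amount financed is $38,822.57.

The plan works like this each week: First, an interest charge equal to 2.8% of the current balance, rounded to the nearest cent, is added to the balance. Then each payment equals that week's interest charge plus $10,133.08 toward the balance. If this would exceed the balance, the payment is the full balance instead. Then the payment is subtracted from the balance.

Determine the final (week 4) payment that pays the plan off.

$8,659.18

Week 1: $38,822.57 +$1,087.03 interest = $39,909.60; pay $11,220.11 → $28,689.49
Week 2: $28,689.49 +$803.31 interest = $29,492.80; pay $10,936.39 → $18,556.41
Week 3: $18,556.41 +$519.58 interest = $19,075.99; pay $10,652.66 → $8,423.33
Week 4: $8,423.33 +$235.85 interest = $8,659.18; pay $8,659.18 → $0.00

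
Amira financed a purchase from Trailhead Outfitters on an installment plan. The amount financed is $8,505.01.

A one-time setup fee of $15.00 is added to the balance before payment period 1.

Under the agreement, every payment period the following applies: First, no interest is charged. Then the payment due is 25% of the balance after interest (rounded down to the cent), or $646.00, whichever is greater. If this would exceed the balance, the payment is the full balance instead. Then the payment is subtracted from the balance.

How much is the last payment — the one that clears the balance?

$83.85

Payment period 1: opening $8,520.01; payment $2,130.00; balance $6,390.01
Payment period 2: opening $6,390.01; payment $1,597.50; balance $4,792.51
Payment period 3: opening $4,792.51; payment $1,198.12; balance $3,594.39
Payment period 4: opening $3,594.39; payment $898.59; balance $2,695.80
Payment period 5: opening $2,695.80; payment $673.95; balance $2,021.85
Payment period 6: opening $2,021.85; payment $646.00; balance $1,375.85
Payment period 7: opening $1,375.85; payment $646.00; balance $729.85
Payment period 8: opening $729.85; payment $646.00; balance $83.85
Payment period 9: opening $83.85; payment $83.85; balance $0.00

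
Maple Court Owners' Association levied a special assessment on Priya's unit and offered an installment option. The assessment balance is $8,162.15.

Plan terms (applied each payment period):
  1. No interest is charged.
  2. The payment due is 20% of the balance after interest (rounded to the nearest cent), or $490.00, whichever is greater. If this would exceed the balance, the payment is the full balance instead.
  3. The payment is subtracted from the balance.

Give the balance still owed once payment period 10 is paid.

$179.66

Payment period 1: opening $8,162.15; payment $1,632.43; balance $6,529.72
Payment period 2: opening $6,529.72; payment $1,305.94; balance $5,223.78
Payment period 3: opening $5,223.78; payment $1,044.76; balance $4,179.02
Payment period 4: opening $4,179.02; payment $835.80; balance $3,343.22
Payment period 5: opening $3,343.22; payment $668.64; balance $2,674.58
Payment period 6: opening $2,674.58; payment $534.92; balance $2,139.66
Payment period 7: opening $2,139.66; payment $490.00; balance $1,649.66
Payment period 8: opening $1,649.66; payment $490.00; balance $1,159.66
Payment period 9: opening $1,159.66; payment $490.00; balance $669.66
Payment period 10: opening $669.66; payment $490.00; balance $179.66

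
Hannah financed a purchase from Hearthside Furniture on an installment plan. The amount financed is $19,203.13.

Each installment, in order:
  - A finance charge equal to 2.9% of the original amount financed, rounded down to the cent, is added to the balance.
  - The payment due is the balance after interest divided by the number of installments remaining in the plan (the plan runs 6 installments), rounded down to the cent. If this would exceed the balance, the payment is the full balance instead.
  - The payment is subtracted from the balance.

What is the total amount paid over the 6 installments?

$22,544.47

# | Opening | Interest | Payment | End bal
1 | $19,203.13 | $556.89 | $3,293.33 | $16,466.69
2 | $16,466.69 | $556.89 | $3,404.71 | $13,618.87
3 | $13,618.87 | $556.89 | $3,543.94 | $10,631.82
4 | $10,631.82 | $556.89 | $3,729.57 | $7,459.14
5 | $7,459.14 | $556.89 | $4,008.01 | $4,008.02
6 | $4,008.02 | $556.89 | $4,564.91 | $0.00
Total paid: $22,544.47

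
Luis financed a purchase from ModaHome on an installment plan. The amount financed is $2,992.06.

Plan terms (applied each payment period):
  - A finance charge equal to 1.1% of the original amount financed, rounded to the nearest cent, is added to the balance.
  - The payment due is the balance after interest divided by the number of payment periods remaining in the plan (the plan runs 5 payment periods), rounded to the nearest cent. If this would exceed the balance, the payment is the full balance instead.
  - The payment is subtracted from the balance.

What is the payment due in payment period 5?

Payment period 1: opening $2,992.06; interest $32.91 → $3,024.97; payment $604.99; balance $2,419.98
Payment period 2: opening $2,419.98; interest $32.91 → $2,452.89; payment $613.22; balance $1,839.67
Payment period 3: opening $1,839.67; interest $32.91 → $1,872.58; payment $624.19; balance $1,248.39
Payment period 4: opening $1,248.39; interest $32.91 → $1,281.30; payment $640.65; balance $640.65
Payment period 5: opening $640.65; interest $32.91 → $673.56; payment $673.56; balance $0.00

$673.56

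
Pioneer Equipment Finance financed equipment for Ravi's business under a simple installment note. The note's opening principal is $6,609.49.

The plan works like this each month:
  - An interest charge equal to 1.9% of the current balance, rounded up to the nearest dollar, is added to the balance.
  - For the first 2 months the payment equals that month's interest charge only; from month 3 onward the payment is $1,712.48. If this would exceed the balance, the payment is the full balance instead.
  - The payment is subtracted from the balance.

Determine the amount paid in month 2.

$126.00

# | Opening | Interest | Payment | End bal
1 | $6,609.49 | $126.00 | $126.00 | $6,609.49
2 | $6,609.49 | $126.00 | $126.00 | $6,609.49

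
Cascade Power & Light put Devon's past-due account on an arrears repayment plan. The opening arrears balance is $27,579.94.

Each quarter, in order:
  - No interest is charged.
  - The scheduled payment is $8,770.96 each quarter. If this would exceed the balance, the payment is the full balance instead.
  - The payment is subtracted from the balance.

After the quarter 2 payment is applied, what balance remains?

Quarter 1: opening $27,579.94; payment $8,770.96; balance $18,808.98
Quarter 2: opening $18,808.98; payment $8,770.96; balance $10,038.02

$10,038.02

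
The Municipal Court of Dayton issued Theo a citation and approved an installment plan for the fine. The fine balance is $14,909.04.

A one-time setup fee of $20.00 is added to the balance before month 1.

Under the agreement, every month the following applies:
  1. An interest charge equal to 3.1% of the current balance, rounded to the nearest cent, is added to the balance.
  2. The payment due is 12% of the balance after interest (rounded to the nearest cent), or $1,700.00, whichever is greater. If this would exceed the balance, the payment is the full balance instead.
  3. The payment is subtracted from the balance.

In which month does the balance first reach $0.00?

11

# | Opening | Interest | Payment | End bal
1 | $14,929.04 | $462.80 | $1,847.02 | $13,544.82
2 | $13,544.82 | $419.89 | $1,700.00 | $12,264.71
3 | $12,264.71 | $380.21 | $1,700.00 | $10,944.92
4 | $10,944.92 | $339.29 | $1,700.00 | $9,584.21
5 | $9,584.21 | $297.11 | $1,700.00 | $8,181.32
6 | $8,181.32 | $253.62 | $1,700.00 | $6,734.94
7 | $6,734.94 | $208.78 | $1,700.00 | $5,243.72
8 | $5,243.72 | $162.56 | $1,700.00 | $3,706.28
9 | $3,706.28 | $114.89 | $1,700.00 | $2,121.17
10 | $2,121.17 | $65.76 | $1,700.00 | $486.93
11 | $486.93 | $15.09 | $502.02 | $0.00
Balance reaches $0.00 in month 11.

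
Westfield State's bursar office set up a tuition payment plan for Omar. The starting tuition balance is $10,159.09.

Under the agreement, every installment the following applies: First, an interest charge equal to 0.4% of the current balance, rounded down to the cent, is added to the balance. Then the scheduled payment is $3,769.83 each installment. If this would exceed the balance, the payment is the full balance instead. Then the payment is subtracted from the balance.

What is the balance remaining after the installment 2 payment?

$2,685.77

# | Opening | Interest | Payment | End bal
1 | $10,159.09 | $40.63 | $3,769.83 | $6,429.89
2 | $6,429.89 | $25.71 | $3,769.83 | $2,685.77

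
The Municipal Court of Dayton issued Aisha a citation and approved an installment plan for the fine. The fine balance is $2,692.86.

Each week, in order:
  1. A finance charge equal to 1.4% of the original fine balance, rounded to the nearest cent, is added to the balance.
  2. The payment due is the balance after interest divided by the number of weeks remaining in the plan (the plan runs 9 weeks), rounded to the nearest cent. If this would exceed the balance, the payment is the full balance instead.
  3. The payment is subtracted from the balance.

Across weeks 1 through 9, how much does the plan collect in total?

Week 1: opening $2,692.86; interest $37.70 → $2,730.56; payment $303.40; balance $2,427.16
Week 2: opening $2,427.16; interest $37.70 → $2,464.86; payment $308.11; balance $2,156.75
Week 3: opening $2,156.75; interest $37.70 → $2,194.45; payment $313.49; balance $1,880.96
Week 4: opening $1,880.96; interest $37.70 → $1,918.66; payment $319.78; balance $1,598.88
Week 5: opening $1,598.88; interest $37.70 → $1,636.58; payment $327.32; balance $1,309.26
Week 6: opening $1,309.26; interest $37.70 → $1,346.96; payment $336.74; balance $1,010.22
Week 7: opening $1,010.22; interest $37.70 → $1,047.92; payment $349.31; balance $698.61
Week 8: opening $698.61; interest $37.70 → $736.31; payment $368.16; balance $368.15
Week 9: opening $368.15; interest $37.70 → $405.85; payment $405.85; balance $0.00
Total paid: $3,032.16

$3,032.16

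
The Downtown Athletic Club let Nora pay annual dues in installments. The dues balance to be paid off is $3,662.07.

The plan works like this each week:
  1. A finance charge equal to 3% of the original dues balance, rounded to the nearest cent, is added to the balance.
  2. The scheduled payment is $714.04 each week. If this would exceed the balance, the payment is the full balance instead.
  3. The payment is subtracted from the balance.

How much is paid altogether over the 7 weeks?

# | Opening | Interest | Payment | End bal
1 | $3,662.07 | $109.86 | $714.04 | $3,057.89
2 | $3,057.89 | $109.86 | $714.04 | $2,453.71
3 | $2,453.71 | $109.86 | $714.04 | $1,849.53
4 | $1,849.53 | $109.86 | $714.04 | $1,245.35
5 | $1,245.35 | $109.86 | $714.04 | $641.17
6 | $641.17 | $109.86 | $714.04 | $36.99
7 | $36.99 | $109.86 | $146.85 | $0.00
Total paid: $4,431.09

$4,431.09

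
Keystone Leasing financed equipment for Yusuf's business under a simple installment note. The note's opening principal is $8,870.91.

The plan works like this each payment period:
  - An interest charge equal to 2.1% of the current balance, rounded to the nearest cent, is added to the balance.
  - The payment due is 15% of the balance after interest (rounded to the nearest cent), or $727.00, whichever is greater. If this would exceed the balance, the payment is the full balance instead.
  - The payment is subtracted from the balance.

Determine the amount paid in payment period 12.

$356.88

# | Opening | Interest | Payment | End bal
1 | $8,870.91 | $186.29 | $1,358.58 | $7,698.62
2 | $7,698.62 | $161.67 | $1,179.04 | $6,681.25
3 | $6,681.25 | $140.31 | $1,023.23 | $5,798.33
4 | $5,798.33 | $121.76 | $888.01 | $5,032.08
5 | $5,032.08 | $105.67 | $770.66 | $4,367.09
6 | $4,367.09 | $91.71 | $727.00 | $3,731.80
7 | $3,731.80 | $78.37 | $727.00 | $3,083.17
8 | $3,083.17 | $64.75 | $727.00 | $2,420.92
9 | $2,420.92 | $50.84 | $727.00 | $1,744.76
10 | $1,744.76 | $36.64 | $727.00 | $1,054.40
11 | $1,054.40 | $22.14 | $727.00 | $349.54
12 | $349.54 | $7.34 | $356.88 | $0.00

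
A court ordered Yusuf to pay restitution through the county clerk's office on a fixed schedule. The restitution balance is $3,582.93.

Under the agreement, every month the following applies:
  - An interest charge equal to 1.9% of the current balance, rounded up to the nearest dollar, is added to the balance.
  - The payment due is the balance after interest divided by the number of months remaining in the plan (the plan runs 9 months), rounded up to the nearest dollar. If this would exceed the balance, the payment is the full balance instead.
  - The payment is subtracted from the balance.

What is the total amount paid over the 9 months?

Month 1: $3,582.93 +$69.00 interest = $3,651.93; pay $406.00 → $3,245.93
Month 2: $3,245.93 +$62.00 interest = $3,307.93; pay $414.00 → $2,893.93
Month 3: $2,893.93 +$55.00 interest = $2,948.93; pay $422.00 → $2,526.93
Month 4: $2,526.93 +$49.00 interest = $2,575.93; pay $430.00 → $2,145.93
Month 5: $2,145.93 +$41.00 interest = $2,186.93; pay $438.00 → $1,748.93
Month 6: $1,748.93 +$34.00 interest = $1,782.93; pay $446.00 → $1,336.93
Month 7: $1,336.93 +$26.00 interest = $1,362.93; pay $455.00 → $907.93
Month 8: $907.93 +$18.00 interest = $925.93; pay $463.00 → $462.93
Month 9: $462.93 +$9.00 interest = $471.93; pay $471.93 → $0.00
Total paid: $3,945.93

$3,945.93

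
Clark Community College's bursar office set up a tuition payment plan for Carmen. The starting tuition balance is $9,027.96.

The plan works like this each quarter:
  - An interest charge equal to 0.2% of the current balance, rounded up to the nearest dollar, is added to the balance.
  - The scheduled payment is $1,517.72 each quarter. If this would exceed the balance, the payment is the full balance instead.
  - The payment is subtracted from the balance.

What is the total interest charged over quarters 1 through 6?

# | Opening | Interest | Payment | End bal
1 | $9,027.96 | $19.00 | $1,517.72 | $7,529.24
2 | $7,529.24 | $16.00 | $1,517.72 | $6,027.52
3 | $6,027.52 | $13.00 | $1,517.72 | $4,522.80
4 | $4,522.80 | $10.00 | $1,517.72 | $3,015.08
5 | $3,015.08 | $7.00 | $1,517.72 | $1,504.36
6 | $1,504.36 | $4.00 | $1,508.36 | $0.00
Total interest: $19.00 + $16.00 + $13.00 + $10.00 + $7.00 + $4.00 = $69.00

$69.00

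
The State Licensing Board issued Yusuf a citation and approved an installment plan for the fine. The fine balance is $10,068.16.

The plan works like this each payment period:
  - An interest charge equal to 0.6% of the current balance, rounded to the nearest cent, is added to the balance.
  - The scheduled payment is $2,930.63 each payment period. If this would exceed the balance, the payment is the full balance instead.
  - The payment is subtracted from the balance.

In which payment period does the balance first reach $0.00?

4

# | Opening | Interest | Payment | End bal
1 | $10,068.16 | $60.41 | $2,930.63 | $7,197.94
2 | $7,197.94 | $43.19 | $2,930.63 | $4,310.50
3 | $4,310.50 | $25.86 | $2,930.63 | $1,405.73
4 | $1,405.73 | $8.43 | $1,414.16 | $0.00
Balance reaches $0.00 in payment period 4.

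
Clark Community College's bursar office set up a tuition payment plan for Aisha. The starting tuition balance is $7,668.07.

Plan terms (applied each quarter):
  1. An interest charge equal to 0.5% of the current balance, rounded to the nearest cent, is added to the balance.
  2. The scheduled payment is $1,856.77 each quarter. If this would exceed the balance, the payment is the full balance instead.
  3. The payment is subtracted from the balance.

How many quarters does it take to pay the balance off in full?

5

# | Opening | Interest | Payment | End bal
1 | $7,668.07 | $38.34 | $1,856.77 | $5,849.64
2 | $5,849.64 | $29.25 | $1,856.77 | $4,022.12
3 | $4,022.12 | $20.11 | $1,856.77 | $2,185.46
4 | $2,185.46 | $10.93 | $1,856.77 | $339.62
5 | $339.62 | $1.70 | $341.32 | $0.00
Balance reaches $0.00 in quarter 5.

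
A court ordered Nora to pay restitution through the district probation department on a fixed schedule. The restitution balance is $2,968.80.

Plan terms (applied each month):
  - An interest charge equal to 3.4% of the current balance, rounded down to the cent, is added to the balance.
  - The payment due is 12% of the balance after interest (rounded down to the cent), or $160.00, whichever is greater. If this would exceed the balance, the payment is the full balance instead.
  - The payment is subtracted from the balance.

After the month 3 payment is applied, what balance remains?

# | Opening | Interest | Payment | End bal
1 | $2,968.80 | $100.93 | $368.36 | $2,701.37
2 | $2,701.37 | $91.84 | $335.18 | $2,458.03
3 | $2,458.03 | $83.57 | $304.99 | $2,236.61

$2,236.61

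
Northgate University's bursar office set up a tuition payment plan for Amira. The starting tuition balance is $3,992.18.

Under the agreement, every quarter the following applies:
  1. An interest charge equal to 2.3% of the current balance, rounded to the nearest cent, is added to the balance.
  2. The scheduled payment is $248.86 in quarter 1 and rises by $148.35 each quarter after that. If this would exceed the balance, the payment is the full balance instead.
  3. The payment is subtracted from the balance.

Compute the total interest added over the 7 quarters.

Quarter 1: $3,992.18 +$91.82 interest = $4,084.00; pay $248.86 → $3,835.14
Quarter 2: $3,835.14 +$88.21 interest = $3,923.35; pay $397.21 → $3,526.14
Quarter 3: $3,526.14 +$81.10 interest = $3,607.24; pay $545.56 → $3,061.68
Quarter 4: $3,061.68 +$70.42 interest = $3,132.10; pay $693.91 → $2,438.19
Quarter 5: $2,438.19 +$56.08 interest = $2,494.27; pay $842.26 → $1,652.01
Quarter 6: $1,652.01 +$38.00 interest = $1,690.01; pay $990.61 → $699.40
Quarter 7: $699.40 +$16.09 interest = $715.49; pay $715.49 → $0.00
Total interest: $91.82 + $88.21 + $81.10 + $70.42 + $56.08 + $38.00 + $16.09 = $441.72

$441.72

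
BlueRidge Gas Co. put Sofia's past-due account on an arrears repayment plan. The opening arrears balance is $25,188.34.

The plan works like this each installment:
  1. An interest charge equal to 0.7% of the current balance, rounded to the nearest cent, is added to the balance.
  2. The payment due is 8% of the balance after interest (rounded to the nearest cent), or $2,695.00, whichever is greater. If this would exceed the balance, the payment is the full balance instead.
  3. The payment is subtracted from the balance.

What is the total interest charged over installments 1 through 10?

Installment 1: opening $25,188.34; interest $176.32 → $25,364.66; payment $2,695.00; balance $22,669.66
Installment 2: opening $22,669.66; interest $158.69 → $22,828.35; payment $2,695.00; balance $20,133.35
Installment 3: opening $20,133.35; interest $140.93 → $20,274.28; payment $2,695.00; balance $17,579.28
Installment 4: opening $17,579.28; interest $123.05 → $17,702.33; payment $2,695.00; balance $15,007.33
Installment 5: opening $15,007.33; interest $105.05 → $15,112.38; payment $2,695.00; balance $12,417.38
Installment 6: opening $12,417.38; interest $86.92 → $12,504.30; payment $2,695.00; balance $9,809.30
Installment 7: opening $9,809.30; interest $68.67 → $9,877.97; payment $2,695.00; balance $7,182.97
Installment 8: opening $7,182.97; interest $50.28 → $7,233.25; payment $2,695.00; balance $4,538.25
Installment 9: opening $4,538.25; interest $31.77 → $4,570.02; payment $2,695.00; balance $1,875.02
Installment 10: opening $1,875.02; interest $13.13 → $1,888.15; payment $1,888.15; balance $0.00
Total interest: $176.32 + $158.69 + $140.93 + $123.05 + $105.05 + $86.92 + $68.67 + $50.28 + $31.77 + $13.13 = $954.81

$954.81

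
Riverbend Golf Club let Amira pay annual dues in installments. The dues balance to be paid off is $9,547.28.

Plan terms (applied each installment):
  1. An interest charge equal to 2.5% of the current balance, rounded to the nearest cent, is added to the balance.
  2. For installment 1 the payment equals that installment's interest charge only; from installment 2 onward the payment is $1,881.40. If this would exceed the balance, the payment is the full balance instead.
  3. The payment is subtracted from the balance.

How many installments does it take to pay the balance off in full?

7

Installment 1: opening $9,547.28; interest $238.68 → $9,785.96; payment $238.68; balance $9,547.28
Installment 2: opening $9,547.28; interest $238.68 → $9,785.96; payment $1,881.40; balance $7,904.56
Installment 3: opening $7,904.56; interest $197.61 → $8,102.17; payment $1,881.40; balance $6,220.77
Installment 4: opening $6,220.77; interest $155.52 → $6,376.29; payment $1,881.40; balance $4,494.89
Installment 5: opening $4,494.89; interest $112.37 → $4,607.26; payment $1,881.40; balance $2,725.86
Installment 6: opening $2,725.86; interest $68.15 → $2,794.01; payment $1,881.40; balance $912.61
Installment 7: opening $912.61; interest $22.82 → $935.43; payment $935.43; balance $0.00
Balance reaches $0.00 in installment 7.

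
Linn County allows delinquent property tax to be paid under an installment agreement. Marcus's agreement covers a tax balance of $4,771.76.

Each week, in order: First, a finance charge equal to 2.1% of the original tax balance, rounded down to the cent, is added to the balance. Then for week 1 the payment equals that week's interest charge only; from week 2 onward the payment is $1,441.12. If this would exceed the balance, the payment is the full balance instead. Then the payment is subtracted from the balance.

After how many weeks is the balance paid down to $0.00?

5

Week 1: opening $4,771.76; interest $100.20 → $4,871.96; payment $100.20; balance $4,771.76
Week 2: opening $4,771.76; interest $100.20 → $4,871.96; payment $1,441.12; balance $3,430.84
Week 3: opening $3,430.84; interest $100.20 → $3,531.04; payment $1,441.12; balance $2,089.92
Week 4: opening $2,089.92; interest $100.20 → $2,190.12; payment $1,441.12; balance $749.00
Week 5: opening $749.00; interest $100.20 → $849.20; payment $849.20; balance $0.00
Balance reaches $0.00 in week 5.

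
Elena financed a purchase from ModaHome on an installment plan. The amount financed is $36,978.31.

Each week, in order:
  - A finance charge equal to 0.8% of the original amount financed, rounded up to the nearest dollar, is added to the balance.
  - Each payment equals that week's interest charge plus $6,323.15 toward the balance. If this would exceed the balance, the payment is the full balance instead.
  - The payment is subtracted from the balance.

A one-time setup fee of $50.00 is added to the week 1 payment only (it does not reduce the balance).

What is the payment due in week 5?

$6,619.15

# | Opening | Interest | Payment | Fee | End bal
1 | $36,978.31 | $296.00 | $6,619.15 | $50.00 | $30,655.16
2 | $30,655.16 | $296.00 | $6,619.15 | — | $24,332.01
3 | $24,332.01 | $296.00 | $6,619.15 | — | $18,008.86
4 | $18,008.86 | $296.00 | $6,619.15 | — | $11,685.71
5 | $11,685.71 | $296.00 | $6,619.15 | — | $5,362.56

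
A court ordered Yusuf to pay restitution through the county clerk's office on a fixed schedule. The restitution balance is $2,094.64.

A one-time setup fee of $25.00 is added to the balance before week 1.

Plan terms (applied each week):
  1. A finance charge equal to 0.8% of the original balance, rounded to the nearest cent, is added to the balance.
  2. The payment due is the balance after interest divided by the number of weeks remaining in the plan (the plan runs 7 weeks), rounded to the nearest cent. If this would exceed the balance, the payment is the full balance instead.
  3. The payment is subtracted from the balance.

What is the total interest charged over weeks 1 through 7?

$117.32

# | Opening | Interest | Payment | End bal
1 | $2,119.64 | $16.76 | $305.20 | $1,831.20
2 | $1,831.20 | $16.76 | $307.99 | $1,539.97
3 | $1,539.97 | $16.76 | $311.35 | $1,245.38
4 | $1,245.38 | $16.76 | $315.54 | $946.60
5 | $946.60 | $16.76 | $321.12 | $642.24
6 | $642.24 | $16.76 | $329.50 | $329.50
7 | $329.50 | $16.76 | $346.26 | $0.00
Total interest: $16.76 + $16.76 + $16.76 + $16.76 + $16.76 + $16.76 + $16.76 = $117.32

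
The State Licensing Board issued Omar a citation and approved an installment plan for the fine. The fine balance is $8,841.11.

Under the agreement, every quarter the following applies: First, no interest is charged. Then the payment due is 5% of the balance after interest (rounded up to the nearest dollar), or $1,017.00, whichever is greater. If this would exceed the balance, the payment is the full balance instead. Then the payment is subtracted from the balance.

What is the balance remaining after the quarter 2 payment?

$6,807.11

# | Opening | Payment | End bal
1 | $8,841.11 | $1,017.00 | $7,824.11
2 | $7,824.11 | $1,017.00 | $6,807.11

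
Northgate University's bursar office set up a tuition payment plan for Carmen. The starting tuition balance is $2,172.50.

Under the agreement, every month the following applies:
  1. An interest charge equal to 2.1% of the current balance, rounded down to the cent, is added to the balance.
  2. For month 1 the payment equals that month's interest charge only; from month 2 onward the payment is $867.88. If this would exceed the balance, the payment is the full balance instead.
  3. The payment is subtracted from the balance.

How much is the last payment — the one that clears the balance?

Month 1: opening $2,172.50; interest $45.62 → $2,218.12; payment $45.62; balance $2,172.50
Month 2: opening $2,172.50; interest $45.62 → $2,218.12; payment $867.88; balance $1,350.24
Month 3: opening $1,350.24; interest $28.35 → $1,378.59; payment $867.88; balance $510.71
Month 4: opening $510.71; interest $10.72 → $521.43; payment $521.43; balance $0.00

$521.43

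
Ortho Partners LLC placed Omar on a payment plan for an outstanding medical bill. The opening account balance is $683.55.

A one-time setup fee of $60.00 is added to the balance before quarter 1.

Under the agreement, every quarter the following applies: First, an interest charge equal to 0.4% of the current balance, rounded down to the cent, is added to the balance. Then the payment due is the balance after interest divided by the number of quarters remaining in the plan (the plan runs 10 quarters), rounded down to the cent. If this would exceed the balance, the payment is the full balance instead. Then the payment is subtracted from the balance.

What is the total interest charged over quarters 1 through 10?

Quarter 1: $743.55 +$2.97 interest = $746.52; pay $74.65 → $671.87
Quarter 2: $671.87 +$2.68 interest = $674.55; pay $74.95 → $599.60
Quarter 3: $599.60 +$2.39 interest = $601.99; pay $75.24 → $526.75
Quarter 4: $526.75 +$2.10 interest = $528.85; pay $75.55 → $453.30
Quarter 5: $453.30 +$1.81 interest = $455.11; pay $75.85 → $379.26
Quarter 6: $379.26 +$1.51 interest = $380.77; pay $76.15 → $304.62
Quarter 7: $304.62 +$1.21 interest = $305.83; pay $76.45 → $229.38
Quarter 8: $229.38 +$0.91 interest = $230.29; pay $76.76 → $153.53
Quarter 9: $153.53 +$0.61 interest = $154.14; pay $77.07 → $77.07
Quarter 10: $77.07 +$0.30 interest = $77.37; pay $77.37 → $0.00
Total interest: $2.97 + $2.68 + $2.39 + $2.10 + $1.81 + $1.51 + $1.21 + $0.91 + $0.61 + $0.30 = $16.49

$16.49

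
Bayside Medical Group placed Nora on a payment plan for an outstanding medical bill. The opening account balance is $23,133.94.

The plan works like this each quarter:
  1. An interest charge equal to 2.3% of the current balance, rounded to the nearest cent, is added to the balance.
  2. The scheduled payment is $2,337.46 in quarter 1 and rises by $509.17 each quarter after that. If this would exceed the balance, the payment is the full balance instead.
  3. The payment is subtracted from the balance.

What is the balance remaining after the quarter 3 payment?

# | Opening | Interest | Payment | End bal
1 | $23,133.94 | $532.08 | $2,337.46 | $21,328.56
2 | $21,328.56 | $490.56 | $2,846.63 | $18,972.49
3 | $18,972.49 | $436.37 | $3,355.80 | $16,053.06

$16,053.06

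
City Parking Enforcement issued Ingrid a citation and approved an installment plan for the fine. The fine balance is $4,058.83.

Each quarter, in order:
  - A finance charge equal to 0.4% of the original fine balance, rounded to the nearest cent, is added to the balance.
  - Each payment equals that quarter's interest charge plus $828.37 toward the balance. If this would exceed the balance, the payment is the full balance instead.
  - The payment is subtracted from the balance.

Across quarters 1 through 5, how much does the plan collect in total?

Quarter 1: $4,058.83 +$16.24 interest = $4,075.07; pay $844.61 → $3,230.46
Quarter 2: $3,230.46 +$16.24 interest = $3,246.70; pay $844.61 → $2,402.09
Quarter 3: $2,402.09 +$16.24 interest = $2,418.33; pay $844.61 → $1,573.72
Quarter 4: $1,573.72 +$16.24 interest = $1,589.96; pay $844.61 → $745.35
Quarter 5: $745.35 +$16.24 interest = $761.59; pay $761.59 → $0.00
Total paid: $4,140.03

$4,140.03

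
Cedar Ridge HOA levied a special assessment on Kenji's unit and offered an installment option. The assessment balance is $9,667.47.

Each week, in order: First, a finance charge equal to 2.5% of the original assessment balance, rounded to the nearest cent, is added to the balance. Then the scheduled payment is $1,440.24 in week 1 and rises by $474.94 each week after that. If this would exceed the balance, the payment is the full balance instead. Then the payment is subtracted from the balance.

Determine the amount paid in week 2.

Week 1: $9,667.47 +$241.69 interest = $9,909.16; pay $1,440.24 → $8,468.92
Week 2: $8,468.92 +$241.69 interest = $8,710.61; pay $1,915.18 → $6,795.43

$1,915.18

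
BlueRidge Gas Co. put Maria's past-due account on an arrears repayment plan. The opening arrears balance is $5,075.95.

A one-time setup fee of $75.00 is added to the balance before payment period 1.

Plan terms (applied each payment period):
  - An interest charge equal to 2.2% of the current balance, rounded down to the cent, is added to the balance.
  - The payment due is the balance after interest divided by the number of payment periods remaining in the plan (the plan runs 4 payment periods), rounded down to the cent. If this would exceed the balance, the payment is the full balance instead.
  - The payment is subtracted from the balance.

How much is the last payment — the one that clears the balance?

$1,404.86

Payment period 1: opening $5,150.95; interest $113.32 → $5,264.27; payment $1,316.06; balance $3,948.21
Payment period 2: opening $3,948.21; interest $86.86 → $4,035.07; payment $1,345.02; balance $2,690.05
Payment period 3: opening $2,690.05; interest $59.18 → $2,749.23; payment $1,374.61; balance $1,374.62
Payment period 4: opening $1,374.62; interest $30.24 → $1,404.86; payment $1,404.86; balance $0.00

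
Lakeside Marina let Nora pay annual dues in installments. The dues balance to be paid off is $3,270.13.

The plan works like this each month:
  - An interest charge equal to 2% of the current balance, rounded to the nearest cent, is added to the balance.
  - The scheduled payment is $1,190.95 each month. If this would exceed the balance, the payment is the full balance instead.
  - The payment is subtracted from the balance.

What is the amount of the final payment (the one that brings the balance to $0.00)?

Month 1: opening $3,270.13; interest $65.40 → $3,335.53; payment $1,190.95; balance $2,144.58
Month 2: opening $2,144.58; interest $42.89 → $2,187.47; payment $1,190.95; balance $996.52
Month 3: opening $996.52; interest $19.93 → $1,016.45; payment $1,016.45; balance $0.00

$1,016.45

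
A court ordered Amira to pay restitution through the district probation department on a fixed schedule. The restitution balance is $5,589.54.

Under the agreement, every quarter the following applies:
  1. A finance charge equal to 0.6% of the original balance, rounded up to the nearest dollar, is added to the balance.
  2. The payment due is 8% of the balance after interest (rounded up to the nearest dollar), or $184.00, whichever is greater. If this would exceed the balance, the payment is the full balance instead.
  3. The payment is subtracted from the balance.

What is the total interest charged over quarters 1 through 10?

$340.00

Quarter 1: $5,589.54 +$34.00 interest = $5,623.54; pay $450.00 → $5,173.54
Quarter 2: $5,173.54 +$34.00 interest = $5,207.54; pay $417.00 → $4,790.54
Quarter 3: $4,790.54 +$34.00 interest = $4,824.54; pay $386.00 → $4,438.54
Quarter 4: $4,438.54 +$34.00 interest = $4,472.54; pay $358.00 → $4,114.54
Quarter 5: $4,114.54 +$34.00 interest = $4,148.54; pay $332.00 → $3,816.54
Quarter 6: $3,816.54 +$34.00 interest = $3,850.54; pay $309.00 → $3,541.54
Quarter 7: $3,541.54 +$34.00 interest = $3,575.54; pay $287.00 → $3,288.54
Quarter 8: $3,288.54 +$34.00 interest = $3,322.54; pay $266.00 → $3,056.54
Quarter 9: $3,056.54 +$34.00 interest = $3,090.54; pay $248.00 → $2,842.54
Quarter 10: $2,842.54 +$34.00 interest = $2,876.54; pay $231.00 → $2,645.54
Total interest: $34.00 + $34.00 + $34.00 + $34.00 + $34.00 + $34.00 + $34.00 + $34.00 + $34.00 + $34.00 = $340.00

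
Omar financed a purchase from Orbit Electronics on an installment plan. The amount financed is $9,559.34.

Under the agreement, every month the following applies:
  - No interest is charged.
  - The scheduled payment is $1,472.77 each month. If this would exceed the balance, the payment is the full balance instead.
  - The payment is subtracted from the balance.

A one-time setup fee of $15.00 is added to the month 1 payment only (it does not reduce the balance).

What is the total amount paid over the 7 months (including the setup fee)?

Month 1: $9,559.34 − $1,472.77 (+ $15.00 fee) → $8,086.57
Month 2: $8,086.57 − $1,472.77 → $6,613.80
Month 3: $6,613.80 − $1,472.77 → $5,141.03
Month 4: $5,141.03 − $1,472.77 → $3,668.26
Month 5: $3,668.26 − $1,472.77 → $2,195.49
Month 6: $2,195.49 − $1,472.77 → $722.72
Month 7: $722.72 − $722.72 → $0.00
Total paid: $9,574.34

$9,574.34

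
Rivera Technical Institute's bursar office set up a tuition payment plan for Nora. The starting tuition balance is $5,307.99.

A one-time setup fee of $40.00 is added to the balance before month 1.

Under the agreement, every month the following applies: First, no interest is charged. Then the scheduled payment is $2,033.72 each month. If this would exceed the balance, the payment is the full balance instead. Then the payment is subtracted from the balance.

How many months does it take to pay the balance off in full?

Month 1: $5,347.99 − $2,033.72 → $3,314.27
Month 2: $3,314.27 − $2,033.72 → $1,280.55
Month 3: $1,280.55 − $1,280.55 → $0.00
Balance reaches $0.00 in month 3.

3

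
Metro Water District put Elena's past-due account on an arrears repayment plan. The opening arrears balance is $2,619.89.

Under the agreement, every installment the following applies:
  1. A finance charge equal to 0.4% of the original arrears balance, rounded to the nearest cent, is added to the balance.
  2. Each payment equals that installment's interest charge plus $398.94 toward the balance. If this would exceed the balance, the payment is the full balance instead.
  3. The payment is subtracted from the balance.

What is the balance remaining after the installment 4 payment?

Installment 1: $2,619.89 +$10.48 interest = $2,630.37; pay $409.42 → $2,220.95
Installment 2: $2,220.95 +$10.48 interest = $2,231.43; pay $409.42 → $1,822.01
Installment 3: $1,822.01 +$10.48 interest = $1,832.49; pay $409.42 → $1,423.07
Installment 4: $1,423.07 +$10.48 interest = $1,433.55; pay $409.42 → $1,024.13

$1,024.13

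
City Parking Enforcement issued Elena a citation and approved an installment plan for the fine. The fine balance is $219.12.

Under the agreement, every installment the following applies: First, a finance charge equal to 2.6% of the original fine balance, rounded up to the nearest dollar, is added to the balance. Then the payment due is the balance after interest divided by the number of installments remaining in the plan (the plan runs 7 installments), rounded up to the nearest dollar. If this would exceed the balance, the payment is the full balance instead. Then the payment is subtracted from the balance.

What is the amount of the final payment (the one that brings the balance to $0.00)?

# | Opening | Interest | Payment | End bal
1 | $219.12 | $6.00 | $33.00 | $192.12
2 | $192.12 | $6.00 | $34.00 | $164.12
3 | $164.12 | $6.00 | $35.00 | $135.12
4 | $135.12 | $6.00 | $36.00 | $105.12
5 | $105.12 | $6.00 | $38.00 | $73.12
6 | $73.12 | $6.00 | $40.00 | $39.12
7 | $39.12 | $6.00 | $45.12 | $0.00

$45.12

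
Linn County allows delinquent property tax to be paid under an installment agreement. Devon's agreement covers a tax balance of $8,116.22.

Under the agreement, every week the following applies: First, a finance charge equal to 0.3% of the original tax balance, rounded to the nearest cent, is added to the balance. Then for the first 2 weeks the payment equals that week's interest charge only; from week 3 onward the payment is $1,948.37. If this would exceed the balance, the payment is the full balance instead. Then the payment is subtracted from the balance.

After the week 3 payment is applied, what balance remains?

$6,192.20

# | Opening | Interest | Payment | End bal
1 | $8,116.22 | $24.35 | $24.35 | $8,116.22
2 | $8,116.22 | $24.35 | $24.35 | $8,116.22
3 | $8,116.22 | $24.35 | $1,948.37 | $6,192.20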